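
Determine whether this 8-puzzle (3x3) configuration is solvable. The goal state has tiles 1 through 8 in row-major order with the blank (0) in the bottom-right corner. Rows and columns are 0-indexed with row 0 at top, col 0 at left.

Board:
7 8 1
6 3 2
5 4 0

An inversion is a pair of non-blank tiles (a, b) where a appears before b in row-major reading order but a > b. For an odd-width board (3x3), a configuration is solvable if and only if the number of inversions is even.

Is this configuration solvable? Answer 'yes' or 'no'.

Answer: yes

Derivation:
Inversions (pairs i<j in row-major order where tile[i] > tile[j] > 0): 18
18 is even, so the puzzle is solvable.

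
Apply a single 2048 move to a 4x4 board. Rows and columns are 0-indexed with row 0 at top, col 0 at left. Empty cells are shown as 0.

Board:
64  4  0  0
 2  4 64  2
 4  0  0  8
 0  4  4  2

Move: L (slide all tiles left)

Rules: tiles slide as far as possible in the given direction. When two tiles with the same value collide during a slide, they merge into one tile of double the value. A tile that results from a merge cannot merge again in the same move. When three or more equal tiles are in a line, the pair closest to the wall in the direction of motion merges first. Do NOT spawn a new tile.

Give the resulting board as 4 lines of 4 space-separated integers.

Answer: 64  4  0  0
 2  4 64  2
 4  8  0  0
 8  2  0  0

Derivation:
Slide left:
row 0: [64, 4, 0, 0] -> [64, 4, 0, 0]
row 1: [2, 4, 64, 2] -> [2, 4, 64, 2]
row 2: [4, 0, 0, 8] -> [4, 8, 0, 0]
row 3: [0, 4, 4, 2] -> [8, 2, 0, 0]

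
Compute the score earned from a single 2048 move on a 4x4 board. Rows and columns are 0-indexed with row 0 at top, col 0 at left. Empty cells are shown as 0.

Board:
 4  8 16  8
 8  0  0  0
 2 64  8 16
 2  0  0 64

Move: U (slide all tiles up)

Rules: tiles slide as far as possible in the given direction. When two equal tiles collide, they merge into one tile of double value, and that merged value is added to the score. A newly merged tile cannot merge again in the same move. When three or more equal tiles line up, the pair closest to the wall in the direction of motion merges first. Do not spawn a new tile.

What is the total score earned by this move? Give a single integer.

Slide up:
col 0: [4, 8, 2, 2] -> [4, 8, 4, 0]  score +4 (running 4)
col 1: [8, 0, 64, 0] -> [8, 64, 0, 0]  score +0 (running 4)
col 2: [16, 0, 8, 0] -> [16, 8, 0, 0]  score +0 (running 4)
col 3: [8, 0, 16, 64] -> [8, 16, 64, 0]  score +0 (running 4)
Board after move:
 4  8 16  8
 8 64  8 16
 4  0  0 64
 0  0  0  0

Answer: 4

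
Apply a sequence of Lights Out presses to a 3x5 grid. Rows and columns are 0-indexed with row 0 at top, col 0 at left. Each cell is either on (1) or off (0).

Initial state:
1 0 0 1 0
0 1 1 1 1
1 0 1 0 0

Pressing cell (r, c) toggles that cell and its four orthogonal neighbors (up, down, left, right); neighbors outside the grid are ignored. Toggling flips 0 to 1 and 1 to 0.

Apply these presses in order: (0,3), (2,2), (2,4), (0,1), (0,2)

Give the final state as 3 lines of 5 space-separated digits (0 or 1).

Answer: 0 0 1 1 1
0 0 1 0 0
1 1 0 0 1

Derivation:
After press 1 at (0,3):
1 0 1 0 1
0 1 1 0 1
1 0 1 0 0

After press 2 at (2,2):
1 0 1 0 1
0 1 0 0 1
1 1 0 1 0

After press 3 at (2,4):
1 0 1 0 1
0 1 0 0 0
1 1 0 0 1

After press 4 at (0,1):
0 1 0 0 1
0 0 0 0 0
1 1 0 0 1

After press 5 at (0,2):
0 0 1 1 1
0 0 1 0 0
1 1 0 0 1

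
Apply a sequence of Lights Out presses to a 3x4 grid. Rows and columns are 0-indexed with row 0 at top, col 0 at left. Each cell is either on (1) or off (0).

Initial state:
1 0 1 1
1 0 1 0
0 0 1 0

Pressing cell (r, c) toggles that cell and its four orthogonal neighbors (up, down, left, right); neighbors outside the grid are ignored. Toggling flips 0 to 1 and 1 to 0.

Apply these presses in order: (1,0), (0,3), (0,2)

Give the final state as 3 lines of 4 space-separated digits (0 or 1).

After press 1 at (1,0):
0 0 1 1
0 1 1 0
1 0 1 0

After press 2 at (0,3):
0 0 0 0
0 1 1 1
1 0 1 0

After press 3 at (0,2):
0 1 1 1
0 1 0 1
1 0 1 0

Answer: 0 1 1 1
0 1 0 1
1 0 1 0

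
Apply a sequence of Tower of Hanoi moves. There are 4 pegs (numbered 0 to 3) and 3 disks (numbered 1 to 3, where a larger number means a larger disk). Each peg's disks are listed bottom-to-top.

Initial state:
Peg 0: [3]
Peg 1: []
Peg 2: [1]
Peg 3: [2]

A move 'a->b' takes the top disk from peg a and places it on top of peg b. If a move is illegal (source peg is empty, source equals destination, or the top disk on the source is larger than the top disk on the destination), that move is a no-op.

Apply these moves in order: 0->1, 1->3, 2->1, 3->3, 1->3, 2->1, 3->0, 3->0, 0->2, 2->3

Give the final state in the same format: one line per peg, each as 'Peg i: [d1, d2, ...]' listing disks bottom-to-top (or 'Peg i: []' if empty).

Answer: Peg 0: []
Peg 1: [3]
Peg 2: []
Peg 3: [2, 1]

Derivation:
After move 1 (0->1):
Peg 0: []
Peg 1: [3]
Peg 2: [1]
Peg 3: [2]

After move 2 (1->3):
Peg 0: []
Peg 1: [3]
Peg 2: [1]
Peg 3: [2]

After move 3 (2->1):
Peg 0: []
Peg 1: [3, 1]
Peg 2: []
Peg 3: [2]

After move 4 (3->3):
Peg 0: []
Peg 1: [3, 1]
Peg 2: []
Peg 3: [2]

After move 5 (1->3):
Peg 0: []
Peg 1: [3]
Peg 2: []
Peg 3: [2, 1]

After move 6 (2->1):
Peg 0: []
Peg 1: [3]
Peg 2: []
Peg 3: [2, 1]

After move 7 (3->0):
Peg 0: [1]
Peg 1: [3]
Peg 2: []
Peg 3: [2]

After move 8 (3->0):
Peg 0: [1]
Peg 1: [3]
Peg 2: []
Peg 3: [2]

After move 9 (0->2):
Peg 0: []
Peg 1: [3]
Peg 2: [1]
Peg 3: [2]

After move 10 (2->3):
Peg 0: []
Peg 1: [3]
Peg 2: []
Peg 3: [2, 1]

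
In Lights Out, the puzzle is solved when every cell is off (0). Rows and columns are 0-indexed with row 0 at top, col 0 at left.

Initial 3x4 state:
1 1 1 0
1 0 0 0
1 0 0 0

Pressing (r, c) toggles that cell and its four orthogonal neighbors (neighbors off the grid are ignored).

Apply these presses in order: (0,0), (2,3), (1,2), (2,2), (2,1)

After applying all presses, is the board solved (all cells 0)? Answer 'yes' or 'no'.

Answer: yes

Derivation:
After press 1 at (0,0):
0 0 1 0
0 0 0 0
1 0 0 0

After press 2 at (2,3):
0 0 1 0
0 0 0 1
1 0 1 1

After press 3 at (1,2):
0 0 0 0
0 1 1 0
1 0 0 1

After press 4 at (2,2):
0 0 0 0
0 1 0 0
1 1 1 0

After press 5 at (2,1):
0 0 0 0
0 0 0 0
0 0 0 0

Lights still on: 0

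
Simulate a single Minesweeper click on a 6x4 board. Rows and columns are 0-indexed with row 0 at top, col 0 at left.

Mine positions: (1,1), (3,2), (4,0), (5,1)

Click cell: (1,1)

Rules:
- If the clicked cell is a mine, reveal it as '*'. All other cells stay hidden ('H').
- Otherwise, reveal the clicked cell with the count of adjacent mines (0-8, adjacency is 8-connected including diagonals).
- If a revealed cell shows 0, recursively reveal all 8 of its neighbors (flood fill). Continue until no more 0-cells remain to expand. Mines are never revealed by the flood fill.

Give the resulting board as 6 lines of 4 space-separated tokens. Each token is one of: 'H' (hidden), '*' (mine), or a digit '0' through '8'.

H H H H
H * H H
H H H H
H H H H
H H H H
H H H H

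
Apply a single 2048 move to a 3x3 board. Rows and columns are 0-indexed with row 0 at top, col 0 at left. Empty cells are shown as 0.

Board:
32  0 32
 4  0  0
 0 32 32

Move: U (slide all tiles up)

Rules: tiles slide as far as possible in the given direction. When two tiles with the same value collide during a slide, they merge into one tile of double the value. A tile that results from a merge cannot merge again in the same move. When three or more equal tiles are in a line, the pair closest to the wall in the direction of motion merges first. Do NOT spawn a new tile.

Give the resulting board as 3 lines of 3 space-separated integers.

Answer: 32 32 64
 4  0  0
 0  0  0

Derivation:
Slide up:
col 0: [32, 4, 0] -> [32, 4, 0]
col 1: [0, 0, 32] -> [32, 0, 0]
col 2: [32, 0, 32] -> [64, 0, 0]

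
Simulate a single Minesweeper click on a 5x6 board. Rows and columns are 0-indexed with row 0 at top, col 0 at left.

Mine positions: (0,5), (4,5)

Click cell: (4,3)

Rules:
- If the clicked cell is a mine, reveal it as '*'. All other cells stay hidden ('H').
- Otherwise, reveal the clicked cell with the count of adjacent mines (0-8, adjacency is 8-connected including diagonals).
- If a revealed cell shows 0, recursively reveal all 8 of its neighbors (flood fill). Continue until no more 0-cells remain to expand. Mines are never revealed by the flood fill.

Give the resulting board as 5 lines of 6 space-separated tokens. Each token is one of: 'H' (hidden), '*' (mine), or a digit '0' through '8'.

0 0 0 0 1 H
0 0 0 0 1 1
0 0 0 0 0 0
0 0 0 0 1 1
0 0 0 0 1 H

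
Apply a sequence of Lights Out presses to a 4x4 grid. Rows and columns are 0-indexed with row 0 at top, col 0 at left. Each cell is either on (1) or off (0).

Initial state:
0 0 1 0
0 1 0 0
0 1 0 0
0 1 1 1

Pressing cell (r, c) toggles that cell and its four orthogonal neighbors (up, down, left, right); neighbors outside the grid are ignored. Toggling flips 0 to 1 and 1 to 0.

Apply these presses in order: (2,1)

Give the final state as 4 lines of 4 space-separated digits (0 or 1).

Answer: 0 0 1 0
0 0 0 0
1 0 1 0
0 0 1 1

Derivation:
After press 1 at (2,1):
0 0 1 0
0 0 0 0
1 0 1 0
0 0 1 1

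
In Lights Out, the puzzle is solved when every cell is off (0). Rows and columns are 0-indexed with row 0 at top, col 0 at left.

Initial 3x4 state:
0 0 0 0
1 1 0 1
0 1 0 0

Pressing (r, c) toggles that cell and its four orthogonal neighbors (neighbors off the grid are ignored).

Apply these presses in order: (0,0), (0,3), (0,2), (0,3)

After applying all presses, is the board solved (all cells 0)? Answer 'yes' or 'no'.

After press 1 at (0,0):
1 1 0 0
0 1 0 1
0 1 0 0

After press 2 at (0,3):
1 1 1 1
0 1 0 0
0 1 0 0

After press 3 at (0,2):
1 0 0 0
0 1 1 0
0 1 0 0

After press 4 at (0,3):
1 0 1 1
0 1 1 1
0 1 0 0

Lights still on: 7

Answer: no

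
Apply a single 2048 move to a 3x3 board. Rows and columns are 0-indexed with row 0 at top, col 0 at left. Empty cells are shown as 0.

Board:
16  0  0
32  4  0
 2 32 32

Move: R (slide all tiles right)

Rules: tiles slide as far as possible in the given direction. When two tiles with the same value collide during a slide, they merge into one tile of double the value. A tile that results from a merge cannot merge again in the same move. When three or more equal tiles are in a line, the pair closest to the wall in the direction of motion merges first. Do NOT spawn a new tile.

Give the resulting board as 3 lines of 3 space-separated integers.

Answer:  0  0 16
 0 32  4
 0  2 64

Derivation:
Slide right:
row 0: [16, 0, 0] -> [0, 0, 16]
row 1: [32, 4, 0] -> [0, 32, 4]
row 2: [2, 32, 32] -> [0, 2, 64]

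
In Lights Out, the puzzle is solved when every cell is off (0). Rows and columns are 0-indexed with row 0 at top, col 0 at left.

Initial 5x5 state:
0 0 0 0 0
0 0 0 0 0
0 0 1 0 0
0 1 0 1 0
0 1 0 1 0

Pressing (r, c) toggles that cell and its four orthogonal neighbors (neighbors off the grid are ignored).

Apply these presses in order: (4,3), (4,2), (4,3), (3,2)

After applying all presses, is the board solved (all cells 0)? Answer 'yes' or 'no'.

Answer: yes

Derivation:
After press 1 at (4,3):
0 0 0 0 0
0 0 0 0 0
0 0 1 0 0
0 1 0 0 0
0 1 1 0 1

After press 2 at (4,2):
0 0 0 0 0
0 0 0 0 0
0 0 1 0 0
0 1 1 0 0
0 0 0 1 1

After press 3 at (4,3):
0 0 0 0 0
0 0 0 0 0
0 0 1 0 0
0 1 1 1 0
0 0 1 0 0

After press 4 at (3,2):
0 0 0 0 0
0 0 0 0 0
0 0 0 0 0
0 0 0 0 0
0 0 0 0 0

Lights still on: 0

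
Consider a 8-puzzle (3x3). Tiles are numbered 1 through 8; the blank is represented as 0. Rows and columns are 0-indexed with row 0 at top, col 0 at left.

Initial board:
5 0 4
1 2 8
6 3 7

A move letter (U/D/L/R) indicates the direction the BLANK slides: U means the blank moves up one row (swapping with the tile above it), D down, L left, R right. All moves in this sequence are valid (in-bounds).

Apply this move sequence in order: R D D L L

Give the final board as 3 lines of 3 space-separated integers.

After move 1 (R):
5 4 0
1 2 8
6 3 7

After move 2 (D):
5 4 8
1 2 0
6 3 7

After move 3 (D):
5 4 8
1 2 7
6 3 0

After move 4 (L):
5 4 8
1 2 7
6 0 3

After move 5 (L):
5 4 8
1 2 7
0 6 3

Answer: 5 4 8
1 2 7
0 6 3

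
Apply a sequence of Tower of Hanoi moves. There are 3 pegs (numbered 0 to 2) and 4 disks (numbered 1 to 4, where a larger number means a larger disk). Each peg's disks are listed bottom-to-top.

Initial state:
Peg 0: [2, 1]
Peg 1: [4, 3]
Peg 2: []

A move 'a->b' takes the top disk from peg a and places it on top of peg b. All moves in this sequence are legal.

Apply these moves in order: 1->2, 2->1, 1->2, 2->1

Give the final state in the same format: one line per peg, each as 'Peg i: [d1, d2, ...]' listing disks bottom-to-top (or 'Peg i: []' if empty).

After move 1 (1->2):
Peg 0: [2, 1]
Peg 1: [4]
Peg 2: [3]

After move 2 (2->1):
Peg 0: [2, 1]
Peg 1: [4, 3]
Peg 2: []

After move 3 (1->2):
Peg 0: [2, 1]
Peg 1: [4]
Peg 2: [3]

After move 4 (2->1):
Peg 0: [2, 1]
Peg 1: [4, 3]
Peg 2: []

Answer: Peg 0: [2, 1]
Peg 1: [4, 3]
Peg 2: []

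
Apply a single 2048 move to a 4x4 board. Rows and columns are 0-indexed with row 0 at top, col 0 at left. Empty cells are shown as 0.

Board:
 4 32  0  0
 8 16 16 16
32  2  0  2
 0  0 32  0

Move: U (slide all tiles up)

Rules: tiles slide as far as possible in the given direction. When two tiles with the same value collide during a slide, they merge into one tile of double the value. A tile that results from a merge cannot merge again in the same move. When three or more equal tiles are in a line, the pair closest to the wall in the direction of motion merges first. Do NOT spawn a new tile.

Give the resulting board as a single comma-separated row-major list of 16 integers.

Answer: 4, 32, 16, 16, 8, 16, 32, 2, 32, 2, 0, 0, 0, 0, 0, 0

Derivation:
Slide up:
col 0: [4, 8, 32, 0] -> [4, 8, 32, 0]
col 1: [32, 16, 2, 0] -> [32, 16, 2, 0]
col 2: [0, 16, 0, 32] -> [16, 32, 0, 0]
col 3: [0, 16, 2, 0] -> [16, 2, 0, 0]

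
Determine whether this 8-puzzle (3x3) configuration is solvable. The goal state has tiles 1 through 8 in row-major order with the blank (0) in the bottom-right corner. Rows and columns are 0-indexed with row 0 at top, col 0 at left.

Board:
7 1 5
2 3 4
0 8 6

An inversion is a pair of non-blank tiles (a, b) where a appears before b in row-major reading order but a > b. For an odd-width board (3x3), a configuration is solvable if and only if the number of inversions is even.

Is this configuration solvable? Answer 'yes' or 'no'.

Inversions (pairs i<j in row-major order where tile[i] > tile[j] > 0): 10
10 is even, so the puzzle is solvable.

Answer: yes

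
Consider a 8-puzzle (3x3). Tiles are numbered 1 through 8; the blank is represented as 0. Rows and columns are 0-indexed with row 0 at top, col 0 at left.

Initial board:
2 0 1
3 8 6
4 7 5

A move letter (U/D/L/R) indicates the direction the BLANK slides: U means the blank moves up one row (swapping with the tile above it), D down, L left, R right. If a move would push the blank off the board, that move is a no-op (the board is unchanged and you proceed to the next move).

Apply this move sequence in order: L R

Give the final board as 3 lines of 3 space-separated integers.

Answer: 2 0 1
3 8 6
4 7 5

Derivation:
After move 1 (L):
0 2 1
3 8 6
4 7 5

After move 2 (R):
2 0 1
3 8 6
4 7 5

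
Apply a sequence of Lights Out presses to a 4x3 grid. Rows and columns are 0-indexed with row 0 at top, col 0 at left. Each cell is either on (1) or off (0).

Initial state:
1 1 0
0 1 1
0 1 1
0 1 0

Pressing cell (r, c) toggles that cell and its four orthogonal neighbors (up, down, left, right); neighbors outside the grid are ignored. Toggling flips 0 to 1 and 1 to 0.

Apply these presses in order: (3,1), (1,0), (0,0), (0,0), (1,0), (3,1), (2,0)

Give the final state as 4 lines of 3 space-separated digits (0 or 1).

After press 1 at (3,1):
1 1 0
0 1 1
0 0 1
1 0 1

After press 2 at (1,0):
0 1 0
1 0 1
1 0 1
1 0 1

After press 3 at (0,0):
1 0 0
0 0 1
1 0 1
1 0 1

After press 4 at (0,0):
0 1 0
1 0 1
1 0 1
1 0 1

After press 5 at (1,0):
1 1 0
0 1 1
0 0 1
1 0 1

After press 6 at (3,1):
1 1 0
0 1 1
0 1 1
0 1 0

After press 7 at (2,0):
1 1 0
1 1 1
1 0 1
1 1 0

Answer: 1 1 0
1 1 1
1 0 1
1 1 0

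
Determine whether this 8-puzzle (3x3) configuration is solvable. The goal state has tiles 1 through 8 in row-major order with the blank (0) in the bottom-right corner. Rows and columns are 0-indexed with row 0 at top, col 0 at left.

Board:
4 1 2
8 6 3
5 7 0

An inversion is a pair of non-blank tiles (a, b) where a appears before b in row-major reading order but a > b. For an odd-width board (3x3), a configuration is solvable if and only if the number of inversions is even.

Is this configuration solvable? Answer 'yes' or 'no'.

Answer: no

Derivation:
Inversions (pairs i<j in row-major order where tile[i] > tile[j] > 0): 9
9 is odd, so the puzzle is not solvable.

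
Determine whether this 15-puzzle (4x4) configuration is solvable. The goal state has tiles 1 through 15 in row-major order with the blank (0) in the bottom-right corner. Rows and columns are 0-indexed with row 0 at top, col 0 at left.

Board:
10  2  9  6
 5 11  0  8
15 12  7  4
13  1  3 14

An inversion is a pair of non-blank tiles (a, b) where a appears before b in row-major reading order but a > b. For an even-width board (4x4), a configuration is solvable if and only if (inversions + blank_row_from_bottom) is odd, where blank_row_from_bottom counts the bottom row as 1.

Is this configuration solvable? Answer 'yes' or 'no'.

Answer: no

Derivation:
Inversions: 51
Blank is in row 1 (0-indexed from top), which is row 3 counting from the bottom (bottom = 1).
51 + 3 = 54, which is even, so the puzzle is not solvable.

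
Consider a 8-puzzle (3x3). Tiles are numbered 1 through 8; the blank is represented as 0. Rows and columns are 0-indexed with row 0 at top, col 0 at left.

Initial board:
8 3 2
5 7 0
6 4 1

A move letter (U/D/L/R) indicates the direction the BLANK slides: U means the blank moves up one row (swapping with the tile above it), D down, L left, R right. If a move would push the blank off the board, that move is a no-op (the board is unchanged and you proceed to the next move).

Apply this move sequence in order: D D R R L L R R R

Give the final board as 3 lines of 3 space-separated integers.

After move 1 (D):
8 3 2
5 7 1
6 4 0

After move 2 (D):
8 3 2
5 7 1
6 4 0

After move 3 (R):
8 3 2
5 7 1
6 4 0

After move 4 (R):
8 3 2
5 7 1
6 4 0

After move 5 (L):
8 3 2
5 7 1
6 0 4

After move 6 (L):
8 3 2
5 7 1
0 6 4

After move 7 (R):
8 3 2
5 7 1
6 0 4

After move 8 (R):
8 3 2
5 7 1
6 4 0

After move 9 (R):
8 3 2
5 7 1
6 4 0

Answer: 8 3 2
5 7 1
6 4 0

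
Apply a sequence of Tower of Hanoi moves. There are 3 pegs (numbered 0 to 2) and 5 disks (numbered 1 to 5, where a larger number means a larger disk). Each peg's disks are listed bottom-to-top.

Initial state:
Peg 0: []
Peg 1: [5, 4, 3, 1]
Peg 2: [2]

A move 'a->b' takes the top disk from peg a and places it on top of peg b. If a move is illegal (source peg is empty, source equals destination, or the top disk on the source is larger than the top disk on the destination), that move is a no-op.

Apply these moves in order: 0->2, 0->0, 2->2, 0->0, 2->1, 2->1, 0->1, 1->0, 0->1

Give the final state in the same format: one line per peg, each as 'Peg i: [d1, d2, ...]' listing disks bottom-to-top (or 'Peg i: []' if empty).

After move 1 (0->2):
Peg 0: []
Peg 1: [5, 4, 3, 1]
Peg 2: [2]

After move 2 (0->0):
Peg 0: []
Peg 1: [5, 4, 3, 1]
Peg 2: [2]

After move 3 (2->2):
Peg 0: []
Peg 1: [5, 4, 3, 1]
Peg 2: [2]

After move 4 (0->0):
Peg 0: []
Peg 1: [5, 4, 3, 1]
Peg 2: [2]

After move 5 (2->1):
Peg 0: []
Peg 1: [5, 4, 3, 1]
Peg 2: [2]

After move 6 (2->1):
Peg 0: []
Peg 1: [5, 4, 3, 1]
Peg 2: [2]

After move 7 (0->1):
Peg 0: []
Peg 1: [5, 4, 3, 1]
Peg 2: [2]

After move 8 (1->0):
Peg 0: [1]
Peg 1: [5, 4, 3]
Peg 2: [2]

After move 9 (0->1):
Peg 0: []
Peg 1: [5, 4, 3, 1]
Peg 2: [2]

Answer: Peg 0: []
Peg 1: [5, 4, 3, 1]
Peg 2: [2]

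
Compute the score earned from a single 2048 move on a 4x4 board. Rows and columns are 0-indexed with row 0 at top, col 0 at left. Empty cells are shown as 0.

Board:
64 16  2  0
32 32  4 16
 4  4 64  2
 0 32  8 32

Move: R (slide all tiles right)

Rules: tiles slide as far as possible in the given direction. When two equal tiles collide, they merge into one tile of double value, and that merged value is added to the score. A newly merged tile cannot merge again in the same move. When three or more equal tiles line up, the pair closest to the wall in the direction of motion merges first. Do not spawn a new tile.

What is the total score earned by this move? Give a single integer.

Answer: 72

Derivation:
Slide right:
row 0: [64, 16, 2, 0] -> [0, 64, 16, 2]  score +0 (running 0)
row 1: [32, 32, 4, 16] -> [0, 64, 4, 16]  score +64 (running 64)
row 2: [4, 4, 64, 2] -> [0, 8, 64, 2]  score +8 (running 72)
row 3: [0, 32, 8, 32] -> [0, 32, 8, 32]  score +0 (running 72)
Board after move:
 0 64 16  2
 0 64  4 16
 0  8 64  2
 0 32  8 32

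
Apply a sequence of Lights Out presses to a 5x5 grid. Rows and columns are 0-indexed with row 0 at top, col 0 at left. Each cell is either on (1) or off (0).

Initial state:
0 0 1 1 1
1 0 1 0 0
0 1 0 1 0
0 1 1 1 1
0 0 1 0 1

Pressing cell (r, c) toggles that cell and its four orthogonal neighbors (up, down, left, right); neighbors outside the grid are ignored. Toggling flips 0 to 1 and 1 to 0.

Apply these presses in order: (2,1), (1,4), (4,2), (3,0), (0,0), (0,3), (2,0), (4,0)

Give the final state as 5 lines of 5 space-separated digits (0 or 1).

Answer: 1 1 0 0 1
1 1 1 0 1
1 1 1 1 1
1 1 0 1 1
0 0 0 1 1

Derivation:
After press 1 at (2,1):
0 0 1 1 1
1 1 1 0 0
1 0 1 1 0
0 0 1 1 1
0 0 1 0 1

After press 2 at (1,4):
0 0 1 1 0
1 1 1 1 1
1 0 1 1 1
0 0 1 1 1
0 0 1 0 1

After press 3 at (4,2):
0 0 1 1 0
1 1 1 1 1
1 0 1 1 1
0 0 0 1 1
0 1 0 1 1

After press 4 at (3,0):
0 0 1 1 0
1 1 1 1 1
0 0 1 1 1
1 1 0 1 1
1 1 0 1 1

After press 5 at (0,0):
1 1 1 1 0
0 1 1 1 1
0 0 1 1 1
1 1 0 1 1
1 1 0 1 1

After press 6 at (0,3):
1 1 0 0 1
0 1 1 0 1
0 0 1 1 1
1 1 0 1 1
1 1 0 1 1

After press 7 at (2,0):
1 1 0 0 1
1 1 1 0 1
1 1 1 1 1
0 1 0 1 1
1 1 0 1 1

After press 8 at (4,0):
1 1 0 0 1
1 1 1 0 1
1 1 1 1 1
1 1 0 1 1
0 0 0 1 1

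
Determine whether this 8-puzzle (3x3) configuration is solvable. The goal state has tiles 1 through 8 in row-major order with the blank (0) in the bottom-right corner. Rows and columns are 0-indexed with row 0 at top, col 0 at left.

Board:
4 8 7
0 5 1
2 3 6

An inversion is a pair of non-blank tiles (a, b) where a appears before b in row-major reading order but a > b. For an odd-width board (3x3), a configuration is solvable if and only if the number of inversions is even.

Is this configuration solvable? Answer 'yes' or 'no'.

Answer: no

Derivation:
Inversions (pairs i<j in row-major order where tile[i] > tile[j] > 0): 17
17 is odd, so the puzzle is not solvable.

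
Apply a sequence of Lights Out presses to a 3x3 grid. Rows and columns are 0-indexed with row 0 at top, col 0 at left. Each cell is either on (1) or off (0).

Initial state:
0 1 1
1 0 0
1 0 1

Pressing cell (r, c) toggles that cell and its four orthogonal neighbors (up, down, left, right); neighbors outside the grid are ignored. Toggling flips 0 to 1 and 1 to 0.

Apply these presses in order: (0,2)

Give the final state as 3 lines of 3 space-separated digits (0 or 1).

Answer: 0 0 0
1 0 1
1 0 1

Derivation:
After press 1 at (0,2):
0 0 0
1 0 1
1 0 1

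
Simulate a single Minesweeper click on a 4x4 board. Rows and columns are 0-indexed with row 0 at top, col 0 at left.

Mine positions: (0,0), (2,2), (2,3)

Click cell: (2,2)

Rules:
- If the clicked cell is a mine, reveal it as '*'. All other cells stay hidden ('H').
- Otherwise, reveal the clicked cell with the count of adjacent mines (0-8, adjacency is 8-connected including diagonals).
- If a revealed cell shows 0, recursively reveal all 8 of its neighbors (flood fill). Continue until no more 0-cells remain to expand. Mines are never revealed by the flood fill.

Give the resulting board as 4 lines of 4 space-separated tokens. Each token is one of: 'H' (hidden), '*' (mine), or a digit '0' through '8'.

H H H H
H H H H
H H * H
H H H H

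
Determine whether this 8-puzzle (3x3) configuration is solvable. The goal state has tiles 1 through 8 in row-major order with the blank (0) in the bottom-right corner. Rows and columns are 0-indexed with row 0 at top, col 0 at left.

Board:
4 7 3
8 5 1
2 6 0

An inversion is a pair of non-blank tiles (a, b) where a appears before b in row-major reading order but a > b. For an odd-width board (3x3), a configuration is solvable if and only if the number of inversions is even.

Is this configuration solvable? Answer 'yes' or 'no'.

Answer: yes

Derivation:
Inversions (pairs i<j in row-major order where tile[i] > tile[j] > 0): 16
16 is even, so the puzzle is solvable.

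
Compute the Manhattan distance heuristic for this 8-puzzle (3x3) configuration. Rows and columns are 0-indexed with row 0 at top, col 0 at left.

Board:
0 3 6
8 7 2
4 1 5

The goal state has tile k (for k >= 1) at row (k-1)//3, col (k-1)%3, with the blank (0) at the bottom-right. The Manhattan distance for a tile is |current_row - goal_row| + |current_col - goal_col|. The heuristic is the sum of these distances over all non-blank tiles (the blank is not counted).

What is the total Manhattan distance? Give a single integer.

Tile 3: (0,1)->(0,2) = 1
Tile 6: (0,2)->(1,2) = 1
Tile 8: (1,0)->(2,1) = 2
Tile 7: (1,1)->(2,0) = 2
Tile 2: (1,2)->(0,1) = 2
Tile 4: (2,0)->(1,0) = 1
Tile 1: (2,1)->(0,0) = 3
Tile 5: (2,2)->(1,1) = 2
Sum: 1 + 1 + 2 + 2 + 2 + 1 + 3 + 2 = 14

Answer: 14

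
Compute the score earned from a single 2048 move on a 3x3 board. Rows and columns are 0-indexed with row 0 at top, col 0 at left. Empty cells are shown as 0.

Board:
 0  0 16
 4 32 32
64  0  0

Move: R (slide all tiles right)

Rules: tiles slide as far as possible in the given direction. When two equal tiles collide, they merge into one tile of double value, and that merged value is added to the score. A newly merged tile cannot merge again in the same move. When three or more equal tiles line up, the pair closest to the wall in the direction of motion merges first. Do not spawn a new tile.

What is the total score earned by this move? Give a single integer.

Answer: 64

Derivation:
Slide right:
row 0: [0, 0, 16] -> [0, 0, 16]  score +0 (running 0)
row 1: [4, 32, 32] -> [0, 4, 64]  score +64 (running 64)
row 2: [64, 0, 0] -> [0, 0, 64]  score +0 (running 64)
Board after move:
 0  0 16
 0  4 64
 0  0 64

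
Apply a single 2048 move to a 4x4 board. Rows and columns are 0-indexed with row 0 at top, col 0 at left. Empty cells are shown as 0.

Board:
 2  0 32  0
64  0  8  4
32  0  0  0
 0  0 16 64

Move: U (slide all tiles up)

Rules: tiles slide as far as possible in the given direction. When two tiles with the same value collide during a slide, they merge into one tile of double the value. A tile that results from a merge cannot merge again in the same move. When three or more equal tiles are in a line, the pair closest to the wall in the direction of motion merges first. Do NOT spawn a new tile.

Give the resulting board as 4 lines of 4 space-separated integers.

Answer:  2  0 32  4
64  0  8 64
32  0 16  0
 0  0  0  0

Derivation:
Slide up:
col 0: [2, 64, 32, 0] -> [2, 64, 32, 0]
col 1: [0, 0, 0, 0] -> [0, 0, 0, 0]
col 2: [32, 8, 0, 16] -> [32, 8, 16, 0]
col 3: [0, 4, 0, 64] -> [4, 64, 0, 0]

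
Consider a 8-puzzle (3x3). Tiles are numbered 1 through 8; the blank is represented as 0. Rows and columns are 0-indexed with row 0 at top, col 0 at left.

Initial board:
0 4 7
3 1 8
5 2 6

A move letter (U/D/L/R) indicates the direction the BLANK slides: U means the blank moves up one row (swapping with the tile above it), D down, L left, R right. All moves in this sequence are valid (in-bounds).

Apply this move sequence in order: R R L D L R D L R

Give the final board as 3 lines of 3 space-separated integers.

After move 1 (R):
4 0 7
3 1 8
5 2 6

After move 2 (R):
4 7 0
3 1 8
5 2 6

After move 3 (L):
4 0 7
3 1 8
5 2 6

After move 4 (D):
4 1 7
3 0 8
5 2 6

After move 5 (L):
4 1 7
0 3 8
5 2 6

After move 6 (R):
4 1 7
3 0 8
5 2 6

After move 7 (D):
4 1 7
3 2 8
5 0 6

After move 8 (L):
4 1 7
3 2 8
0 5 6

After move 9 (R):
4 1 7
3 2 8
5 0 6

Answer: 4 1 7
3 2 8
5 0 6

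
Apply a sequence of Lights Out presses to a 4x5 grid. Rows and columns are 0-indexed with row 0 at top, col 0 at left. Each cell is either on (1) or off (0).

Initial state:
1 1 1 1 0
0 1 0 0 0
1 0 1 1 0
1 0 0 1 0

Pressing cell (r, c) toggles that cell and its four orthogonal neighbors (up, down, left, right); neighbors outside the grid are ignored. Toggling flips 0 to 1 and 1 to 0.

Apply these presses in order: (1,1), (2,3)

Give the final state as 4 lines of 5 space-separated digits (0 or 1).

After press 1 at (1,1):
1 0 1 1 0
1 0 1 0 0
1 1 1 1 0
1 0 0 1 0

After press 2 at (2,3):
1 0 1 1 0
1 0 1 1 0
1 1 0 0 1
1 0 0 0 0

Answer: 1 0 1 1 0
1 0 1 1 0
1 1 0 0 1
1 0 0 0 0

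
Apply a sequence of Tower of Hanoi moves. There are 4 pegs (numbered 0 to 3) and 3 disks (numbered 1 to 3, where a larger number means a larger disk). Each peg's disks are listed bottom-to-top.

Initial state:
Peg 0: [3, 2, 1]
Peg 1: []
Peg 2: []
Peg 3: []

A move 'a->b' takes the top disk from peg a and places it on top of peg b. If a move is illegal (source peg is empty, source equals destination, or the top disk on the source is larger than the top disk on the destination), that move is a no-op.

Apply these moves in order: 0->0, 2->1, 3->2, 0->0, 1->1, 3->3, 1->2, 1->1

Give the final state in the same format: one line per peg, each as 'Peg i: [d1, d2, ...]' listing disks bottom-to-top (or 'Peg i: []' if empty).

After move 1 (0->0):
Peg 0: [3, 2, 1]
Peg 1: []
Peg 2: []
Peg 3: []

After move 2 (2->1):
Peg 0: [3, 2, 1]
Peg 1: []
Peg 2: []
Peg 3: []

After move 3 (3->2):
Peg 0: [3, 2, 1]
Peg 1: []
Peg 2: []
Peg 3: []

After move 4 (0->0):
Peg 0: [3, 2, 1]
Peg 1: []
Peg 2: []
Peg 3: []

After move 5 (1->1):
Peg 0: [3, 2, 1]
Peg 1: []
Peg 2: []
Peg 3: []

After move 6 (3->3):
Peg 0: [3, 2, 1]
Peg 1: []
Peg 2: []
Peg 3: []

After move 7 (1->2):
Peg 0: [3, 2, 1]
Peg 1: []
Peg 2: []
Peg 3: []

After move 8 (1->1):
Peg 0: [3, 2, 1]
Peg 1: []
Peg 2: []
Peg 3: []

Answer: Peg 0: [3, 2, 1]
Peg 1: []
Peg 2: []
Peg 3: []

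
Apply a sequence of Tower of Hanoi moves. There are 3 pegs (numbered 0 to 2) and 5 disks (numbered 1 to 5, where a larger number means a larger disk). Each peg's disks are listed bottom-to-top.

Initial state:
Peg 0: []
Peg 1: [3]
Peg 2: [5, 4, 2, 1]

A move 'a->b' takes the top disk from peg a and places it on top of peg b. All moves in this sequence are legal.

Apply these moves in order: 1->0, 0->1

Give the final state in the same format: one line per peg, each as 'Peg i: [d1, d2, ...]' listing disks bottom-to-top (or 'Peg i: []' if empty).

After move 1 (1->0):
Peg 0: [3]
Peg 1: []
Peg 2: [5, 4, 2, 1]

After move 2 (0->1):
Peg 0: []
Peg 1: [3]
Peg 2: [5, 4, 2, 1]

Answer: Peg 0: []
Peg 1: [3]
Peg 2: [5, 4, 2, 1]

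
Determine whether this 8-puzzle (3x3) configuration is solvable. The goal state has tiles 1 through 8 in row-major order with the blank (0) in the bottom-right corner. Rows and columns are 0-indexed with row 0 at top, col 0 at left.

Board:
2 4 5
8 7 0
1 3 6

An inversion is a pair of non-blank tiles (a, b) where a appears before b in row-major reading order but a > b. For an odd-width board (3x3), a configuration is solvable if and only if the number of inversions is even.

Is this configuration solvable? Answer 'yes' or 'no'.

Inversions (pairs i<j in row-major order where tile[i] > tile[j] > 0): 12
12 is even, so the puzzle is solvable.

Answer: yes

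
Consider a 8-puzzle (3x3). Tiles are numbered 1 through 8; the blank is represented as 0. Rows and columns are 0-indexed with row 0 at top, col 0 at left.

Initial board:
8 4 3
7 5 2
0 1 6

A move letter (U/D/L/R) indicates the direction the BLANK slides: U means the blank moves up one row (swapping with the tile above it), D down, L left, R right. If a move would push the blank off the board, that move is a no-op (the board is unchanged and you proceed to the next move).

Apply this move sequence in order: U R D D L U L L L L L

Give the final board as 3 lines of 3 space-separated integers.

After move 1 (U):
8 4 3
0 5 2
7 1 6

After move 2 (R):
8 4 3
5 0 2
7 1 6

After move 3 (D):
8 4 3
5 1 2
7 0 6

After move 4 (D):
8 4 3
5 1 2
7 0 6

After move 5 (L):
8 4 3
5 1 2
0 7 6

After move 6 (U):
8 4 3
0 1 2
5 7 6

After move 7 (L):
8 4 3
0 1 2
5 7 6

After move 8 (L):
8 4 3
0 1 2
5 7 6

After move 9 (L):
8 4 3
0 1 2
5 7 6

After move 10 (L):
8 4 3
0 1 2
5 7 6

After move 11 (L):
8 4 3
0 1 2
5 7 6

Answer: 8 4 3
0 1 2
5 7 6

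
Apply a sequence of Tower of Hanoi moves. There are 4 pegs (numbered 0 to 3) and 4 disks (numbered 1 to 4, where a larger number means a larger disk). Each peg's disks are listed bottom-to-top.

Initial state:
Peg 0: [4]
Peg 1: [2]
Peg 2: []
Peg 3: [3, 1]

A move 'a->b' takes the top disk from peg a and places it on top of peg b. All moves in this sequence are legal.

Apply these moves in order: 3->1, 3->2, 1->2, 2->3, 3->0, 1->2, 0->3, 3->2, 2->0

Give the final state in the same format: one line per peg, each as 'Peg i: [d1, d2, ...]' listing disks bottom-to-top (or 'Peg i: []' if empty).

Answer: Peg 0: [4, 1]
Peg 1: []
Peg 2: [3, 2]
Peg 3: []

Derivation:
After move 1 (3->1):
Peg 0: [4]
Peg 1: [2, 1]
Peg 2: []
Peg 3: [3]

After move 2 (3->2):
Peg 0: [4]
Peg 1: [2, 1]
Peg 2: [3]
Peg 3: []

After move 3 (1->2):
Peg 0: [4]
Peg 1: [2]
Peg 2: [3, 1]
Peg 3: []

After move 4 (2->3):
Peg 0: [4]
Peg 1: [2]
Peg 2: [3]
Peg 3: [1]

After move 5 (3->0):
Peg 0: [4, 1]
Peg 1: [2]
Peg 2: [3]
Peg 3: []

After move 6 (1->2):
Peg 0: [4, 1]
Peg 1: []
Peg 2: [3, 2]
Peg 3: []

After move 7 (0->3):
Peg 0: [4]
Peg 1: []
Peg 2: [3, 2]
Peg 3: [1]

After move 8 (3->2):
Peg 0: [4]
Peg 1: []
Peg 2: [3, 2, 1]
Peg 3: []

After move 9 (2->0):
Peg 0: [4, 1]
Peg 1: []
Peg 2: [3, 2]
Peg 3: []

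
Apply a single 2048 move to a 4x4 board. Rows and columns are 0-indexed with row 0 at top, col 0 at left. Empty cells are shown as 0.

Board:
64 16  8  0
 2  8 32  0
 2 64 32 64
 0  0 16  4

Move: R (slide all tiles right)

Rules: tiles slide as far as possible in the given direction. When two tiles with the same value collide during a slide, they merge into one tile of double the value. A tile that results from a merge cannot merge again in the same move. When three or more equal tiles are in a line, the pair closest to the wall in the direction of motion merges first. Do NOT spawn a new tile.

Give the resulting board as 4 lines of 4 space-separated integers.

Answer:  0 64 16  8
 0  2  8 32
 2 64 32 64
 0  0 16  4

Derivation:
Slide right:
row 0: [64, 16, 8, 0] -> [0, 64, 16, 8]
row 1: [2, 8, 32, 0] -> [0, 2, 8, 32]
row 2: [2, 64, 32, 64] -> [2, 64, 32, 64]
row 3: [0, 0, 16, 4] -> [0, 0, 16, 4]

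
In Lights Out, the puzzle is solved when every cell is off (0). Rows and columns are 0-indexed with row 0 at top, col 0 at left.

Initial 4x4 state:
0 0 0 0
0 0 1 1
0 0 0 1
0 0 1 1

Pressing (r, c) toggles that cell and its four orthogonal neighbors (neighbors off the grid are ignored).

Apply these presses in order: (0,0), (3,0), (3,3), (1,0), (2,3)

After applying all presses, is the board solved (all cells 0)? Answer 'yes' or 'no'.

After press 1 at (0,0):
1 1 0 0
1 0 1 1
0 0 0 1
0 0 1 1

After press 2 at (3,0):
1 1 0 0
1 0 1 1
1 0 0 1
1 1 1 1

After press 3 at (3,3):
1 1 0 0
1 0 1 1
1 0 0 0
1 1 0 0

After press 4 at (1,0):
0 1 0 0
0 1 1 1
0 0 0 0
1 1 0 0

After press 5 at (2,3):
0 1 0 0
0 1 1 0
0 0 1 1
1 1 0 1

Lights still on: 8

Answer: no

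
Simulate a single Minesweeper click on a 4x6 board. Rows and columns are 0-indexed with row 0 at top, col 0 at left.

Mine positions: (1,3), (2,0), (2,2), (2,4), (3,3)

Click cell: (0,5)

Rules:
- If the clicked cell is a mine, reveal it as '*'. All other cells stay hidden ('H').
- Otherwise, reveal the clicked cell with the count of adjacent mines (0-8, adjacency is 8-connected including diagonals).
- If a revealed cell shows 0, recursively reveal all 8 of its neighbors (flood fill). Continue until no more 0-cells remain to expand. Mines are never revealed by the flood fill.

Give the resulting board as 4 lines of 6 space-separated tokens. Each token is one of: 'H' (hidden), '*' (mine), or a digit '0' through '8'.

H H H H 1 0
H H H H 2 1
H H H H H H
H H H H H H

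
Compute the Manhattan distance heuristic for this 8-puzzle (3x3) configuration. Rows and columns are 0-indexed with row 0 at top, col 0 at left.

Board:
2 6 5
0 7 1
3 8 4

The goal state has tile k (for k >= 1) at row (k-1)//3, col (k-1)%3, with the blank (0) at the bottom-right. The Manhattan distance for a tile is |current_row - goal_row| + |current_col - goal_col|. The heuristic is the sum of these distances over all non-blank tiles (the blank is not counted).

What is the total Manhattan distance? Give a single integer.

Answer: 17

Derivation:
Tile 2: (0,0)->(0,1) = 1
Tile 6: (0,1)->(1,2) = 2
Tile 5: (0,2)->(1,1) = 2
Tile 7: (1,1)->(2,0) = 2
Tile 1: (1,2)->(0,0) = 3
Tile 3: (2,0)->(0,2) = 4
Tile 8: (2,1)->(2,1) = 0
Tile 4: (2,2)->(1,0) = 3
Sum: 1 + 2 + 2 + 2 + 3 + 4 + 0 + 3 = 17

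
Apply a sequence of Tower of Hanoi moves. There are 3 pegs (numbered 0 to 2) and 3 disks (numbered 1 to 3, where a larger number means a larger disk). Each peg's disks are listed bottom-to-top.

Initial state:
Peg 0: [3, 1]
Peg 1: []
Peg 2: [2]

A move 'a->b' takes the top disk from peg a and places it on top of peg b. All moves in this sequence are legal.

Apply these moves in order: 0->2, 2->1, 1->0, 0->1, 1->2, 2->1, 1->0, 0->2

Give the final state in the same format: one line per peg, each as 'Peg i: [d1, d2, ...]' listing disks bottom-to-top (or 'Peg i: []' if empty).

Answer: Peg 0: [3]
Peg 1: []
Peg 2: [2, 1]

Derivation:
After move 1 (0->2):
Peg 0: [3]
Peg 1: []
Peg 2: [2, 1]

After move 2 (2->1):
Peg 0: [3]
Peg 1: [1]
Peg 2: [2]

After move 3 (1->0):
Peg 0: [3, 1]
Peg 1: []
Peg 2: [2]

After move 4 (0->1):
Peg 0: [3]
Peg 1: [1]
Peg 2: [2]

After move 5 (1->2):
Peg 0: [3]
Peg 1: []
Peg 2: [2, 1]

After move 6 (2->1):
Peg 0: [3]
Peg 1: [1]
Peg 2: [2]

After move 7 (1->0):
Peg 0: [3, 1]
Peg 1: []
Peg 2: [2]

After move 8 (0->2):
Peg 0: [3]
Peg 1: []
Peg 2: [2, 1]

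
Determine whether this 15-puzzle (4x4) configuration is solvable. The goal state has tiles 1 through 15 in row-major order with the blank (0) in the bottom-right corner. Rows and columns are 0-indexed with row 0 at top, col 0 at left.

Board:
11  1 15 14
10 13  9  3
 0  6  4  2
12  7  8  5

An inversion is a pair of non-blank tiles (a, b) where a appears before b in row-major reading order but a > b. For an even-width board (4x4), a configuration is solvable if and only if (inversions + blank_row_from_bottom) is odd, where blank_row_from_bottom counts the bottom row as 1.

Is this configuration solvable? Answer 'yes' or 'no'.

Inversions: 67
Blank is in row 2 (0-indexed from top), which is row 2 counting from the bottom (bottom = 1).
67 + 2 = 69, which is odd, so the puzzle is solvable.

Answer: yes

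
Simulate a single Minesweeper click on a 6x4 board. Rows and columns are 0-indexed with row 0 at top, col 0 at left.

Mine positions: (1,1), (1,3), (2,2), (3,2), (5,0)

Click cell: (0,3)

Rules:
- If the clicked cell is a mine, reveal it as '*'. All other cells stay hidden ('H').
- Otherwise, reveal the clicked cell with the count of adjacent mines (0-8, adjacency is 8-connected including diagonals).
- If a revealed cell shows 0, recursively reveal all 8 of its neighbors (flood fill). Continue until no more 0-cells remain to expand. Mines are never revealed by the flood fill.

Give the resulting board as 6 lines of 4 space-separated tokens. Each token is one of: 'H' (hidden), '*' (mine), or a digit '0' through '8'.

H H H 1
H H H H
H H H H
H H H H
H H H H
H H H H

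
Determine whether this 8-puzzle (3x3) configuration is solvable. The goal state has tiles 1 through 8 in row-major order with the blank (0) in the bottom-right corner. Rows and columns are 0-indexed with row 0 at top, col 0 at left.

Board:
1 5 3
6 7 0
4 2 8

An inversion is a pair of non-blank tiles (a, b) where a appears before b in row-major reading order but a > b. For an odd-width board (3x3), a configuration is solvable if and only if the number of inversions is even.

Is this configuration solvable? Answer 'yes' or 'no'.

Inversions (pairs i<j in row-major order where tile[i] > tile[j] > 0): 9
9 is odd, so the puzzle is not solvable.

Answer: no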